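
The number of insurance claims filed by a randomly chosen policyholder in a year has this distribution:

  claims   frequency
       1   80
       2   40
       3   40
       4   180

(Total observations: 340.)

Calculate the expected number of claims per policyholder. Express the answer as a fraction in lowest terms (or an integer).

50/17

Total = 340, so P(claims=1) = 80/340, etc.
E[X] = (4/17)·1 + (2/17)·2 + (2/17)·3 + (9/17)·4
     = 50/17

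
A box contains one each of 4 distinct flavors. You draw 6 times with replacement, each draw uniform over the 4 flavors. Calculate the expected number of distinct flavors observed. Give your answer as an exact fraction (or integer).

Let Xⱼ=1 if type j appears at least once. P(Xⱼ=1) = 1 − ((4−1)/4)^6 = 3367/4096.
E[#distinct] = 4·3367/4096 = 3367/1024.

3367/1024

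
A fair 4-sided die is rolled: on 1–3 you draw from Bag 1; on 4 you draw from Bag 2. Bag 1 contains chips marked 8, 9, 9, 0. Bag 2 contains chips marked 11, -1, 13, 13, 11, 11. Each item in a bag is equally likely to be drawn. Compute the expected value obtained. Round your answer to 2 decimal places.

7.29

E[X | Bag 1] = (8 + 9 + 9 + 0)/4 = 13/2
E[X | Bag 2] = (11 − 1 + 13 + 13 + 11 + 11)/6 = 29/3
E[X] = (3/4)·13/2 + (1/4)·29/3 = 175/24 ≈ 7.29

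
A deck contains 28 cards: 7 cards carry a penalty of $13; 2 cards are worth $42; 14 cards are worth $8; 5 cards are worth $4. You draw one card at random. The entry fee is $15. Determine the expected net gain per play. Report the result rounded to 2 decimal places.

E[payout] = (7/28)·(-13) + (2/28)·42 + (14/28)·8 + (5/28)·4 = 125/28
Expected profit = 125/28 − 15 = -295/28 ≈ -$10.54

-$10.54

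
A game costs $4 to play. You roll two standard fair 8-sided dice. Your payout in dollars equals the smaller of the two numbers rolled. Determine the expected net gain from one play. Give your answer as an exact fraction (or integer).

-13/16 dollars

Distribution of the smaller of the two numbers rolled: 1 w.p. 15/64, 2 w.p. 13/64, 3 w.p. 11/64, 4 w.p. 9/64, 5 w.p. 7/64, 6 w.p. 5/64, …
E[payout] = (15/64)·1 + (13/64)·2 + (11/64)·3 + (9/64)·4 + (7/64)·5 + (5/64)·6 + (3/64)·7 + (1/64)·8 = 51/16
Expected profit = 51/16 − 4 = -13/16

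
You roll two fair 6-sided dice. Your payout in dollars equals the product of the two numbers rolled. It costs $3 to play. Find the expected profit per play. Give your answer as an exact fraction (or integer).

Distribution of the product of the two numbers rolled: 1 w.p. 1/36, 2 w.p. 1/18, 3 w.p. 1/18, 4 w.p. 1/12, 5 w.p. 1/18, 6 w.p. 1/9, …
E[payout] = (1/36)·1 + (1/18)·2 + (1/18)·3 + (1/12)·4 + (1/18)·5 + (1/9)·6 + (1/18)·8 + (1/36)·9 + (1/18)·10 + (1/9)·12 + (1/18)·15 + (1/36)·16 + (1/18)·18 + (1/18)·20 + (1/18)·24 + (1/36)·25 + (1/18)·30 + (1/36)·36 = 49/4
Expected profit = 49/4 − 3 = 37/4

37/4 dollars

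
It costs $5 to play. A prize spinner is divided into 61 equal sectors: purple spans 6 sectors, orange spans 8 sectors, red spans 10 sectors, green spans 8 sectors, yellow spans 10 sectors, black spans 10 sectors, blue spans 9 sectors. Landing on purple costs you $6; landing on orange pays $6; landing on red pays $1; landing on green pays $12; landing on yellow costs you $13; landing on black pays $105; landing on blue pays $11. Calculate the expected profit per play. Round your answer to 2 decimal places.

E[payout] = (6/61)·(-6) + (8/61)·6 + (10/61)·1 + (8/61)·12 + (10/61)·(-13) + (10/61)·105 + (9/61)·11 = 1137/61
Expected profit = 1137/61 − 5 = 832/61 ≈ $13.64

$13.64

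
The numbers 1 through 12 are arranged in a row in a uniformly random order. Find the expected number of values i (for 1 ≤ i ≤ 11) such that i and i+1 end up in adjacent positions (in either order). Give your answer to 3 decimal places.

1.833

For each i ∈ {1,…,11}, let Xᵢ = 1 if i and i+1 are adjacent. P(Xᵢ=1) = 2·(12−1)!/12! = 2/12.
By linearity, E[ΣXᵢ] = (11)·(2/12) = 11/6.
≈ 1.833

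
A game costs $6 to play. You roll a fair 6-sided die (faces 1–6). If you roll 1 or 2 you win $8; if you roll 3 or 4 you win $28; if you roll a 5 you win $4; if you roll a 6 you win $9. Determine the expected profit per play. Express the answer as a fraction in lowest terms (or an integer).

49/6 dollars

E[payout] = (1/6)·4 + (1/3)·8 + (1/6)·9 + (1/3)·28 = 85/6
Expected profit = 85/6 − 6 = 49/6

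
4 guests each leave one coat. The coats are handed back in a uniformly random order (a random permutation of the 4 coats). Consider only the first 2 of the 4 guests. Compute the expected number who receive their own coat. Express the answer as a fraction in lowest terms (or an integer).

1/2

Let Xᵢ = 1 if person i gets their own coat. For each i, P(Xᵢ=1) = 1/4.
By linearity of expectation, E[X₁+…+X_2] = 2·(1/4) = 1/2.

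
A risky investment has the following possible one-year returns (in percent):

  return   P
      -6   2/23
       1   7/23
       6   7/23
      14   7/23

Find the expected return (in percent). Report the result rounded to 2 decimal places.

5.87

E[X] = (2/23)·(-6) + (7/23)·1 + (7/23)·6 + (7/23)·14
     = 135/23 ≈ 5.87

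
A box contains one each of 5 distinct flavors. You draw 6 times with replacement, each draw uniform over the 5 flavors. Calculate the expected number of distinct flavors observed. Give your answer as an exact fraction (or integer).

Let Xⱼ=1 if type j appears at least once. P(Xⱼ=1) = 1 − ((5−1)/5)^6 = 11529/15625.
E[#distinct] = 5·11529/15625 = 11529/3125.

11529/3125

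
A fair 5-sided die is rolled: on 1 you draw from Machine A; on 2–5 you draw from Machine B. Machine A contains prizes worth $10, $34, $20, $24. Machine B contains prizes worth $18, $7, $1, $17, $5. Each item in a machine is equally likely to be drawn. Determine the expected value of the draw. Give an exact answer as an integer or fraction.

E[X | Machine A] = (10 + 34 + 20 + 24)/4 = 22
E[X | Machine B] = (18 + 7 + 1 + 17 + 5)/5 = 48/5
E[X] = (1/5)·22 + (4/5)·48/5 = 302/25

302/25 dollars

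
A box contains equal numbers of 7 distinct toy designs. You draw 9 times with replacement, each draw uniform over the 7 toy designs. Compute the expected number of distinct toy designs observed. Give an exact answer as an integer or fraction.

Let Xⱼ=1 if type j appears at least once. P(Xⱼ=1) = 1 − ((7−1)/7)^9 = 30275911/40353607.
E[#distinct] = 7·30275911/40353607 = 30275911/5764801.

30275911/5764801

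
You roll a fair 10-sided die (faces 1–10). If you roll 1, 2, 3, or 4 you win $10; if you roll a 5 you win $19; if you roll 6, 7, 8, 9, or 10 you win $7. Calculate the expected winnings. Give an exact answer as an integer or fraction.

47/5 dollars

E[payout] = (1/2)·7 + (2/5)·10 + (1/10)·19 = 47/5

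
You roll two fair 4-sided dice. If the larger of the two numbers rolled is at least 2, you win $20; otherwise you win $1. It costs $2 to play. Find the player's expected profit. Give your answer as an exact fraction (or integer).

E[payout] = (1/16)·1 + (15/16)·20 = 301/16
Expected profit = 301/16 − 2 = 269/16

269/16 dollars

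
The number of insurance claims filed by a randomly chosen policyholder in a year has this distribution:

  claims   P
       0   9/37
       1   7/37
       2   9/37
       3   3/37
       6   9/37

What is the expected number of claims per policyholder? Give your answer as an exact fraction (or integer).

88/37

E[X] = (9/37)·0 + (7/37)·1 + (9/37)·2 + (3/37)·3 + (9/37)·6
     = 88/37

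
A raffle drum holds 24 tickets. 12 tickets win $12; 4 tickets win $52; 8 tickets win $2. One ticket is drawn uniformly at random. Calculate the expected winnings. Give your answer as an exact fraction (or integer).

E[payout] = (12/24)·12 + (4/24)·52 + (8/24)·2 = 46/3

46/3 dollars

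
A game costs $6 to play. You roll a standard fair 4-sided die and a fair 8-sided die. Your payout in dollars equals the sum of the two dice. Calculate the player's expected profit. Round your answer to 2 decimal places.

$1.00

Distribution of the sum of the two dice: 2 w.p. 1/32, 3 w.p. 1/16, 4 w.p. 3/32, 5 w.p. 1/8, 6 w.p. 1/8, 7 w.p. 1/8, …
E[payout] = (1/32)·2 + (1/16)·3 + (3/32)·4 + (1/8)·5 + (1/8)·6 + (1/8)·7 + (1/8)·8 + (1/8)·9 + (3/32)·10 + (1/16)·11 + (1/32)·12 = 7
Expected profit = 7 − 6 = 1 ≈ $1.00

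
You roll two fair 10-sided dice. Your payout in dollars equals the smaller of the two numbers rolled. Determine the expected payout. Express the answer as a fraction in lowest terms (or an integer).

Distribution of the smaller of the two numbers rolled: 1 w.p. 19/100, 2 w.p. 17/100, 3 w.p. 3/20, 4 w.p. 13/100, 5 w.p. 11/100, 6 w.p. 9/100, …
E[payout] = (19/100)·1 + (17/100)·2 + (3/20)·3 + (13/100)·4 + (11/100)·5 + (9/100)·6 + (7/100)·7 + (1/20)·8 + (3/100)·9 + (1/100)·10 = 77/20

77/20 dollars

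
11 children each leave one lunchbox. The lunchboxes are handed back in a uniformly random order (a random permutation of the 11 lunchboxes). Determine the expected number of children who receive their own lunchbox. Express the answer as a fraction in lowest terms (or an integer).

1

Let Xᵢ = 1 if person i gets their own lunchbox. For each i, P(Xᵢ=1) = 1/11.
By linearity of expectation, E[X₁+…+X_11] = 11·(1/11) = 1.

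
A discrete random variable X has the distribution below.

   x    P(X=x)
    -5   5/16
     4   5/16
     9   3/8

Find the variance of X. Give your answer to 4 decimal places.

E[X] = (5/16)·(-5) + (5/16)·4 + (3/8)·9 = 49/16
E[X²] = (5/16)·25 + (5/16)·16 + (3/8)·81 = 691/16
Var(X) = 691/16 − (49/16)² = 8655/256 ≈ 33.8086

33.8086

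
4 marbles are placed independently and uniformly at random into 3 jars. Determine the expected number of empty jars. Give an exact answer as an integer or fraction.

Let Xⱼ=1 if jar j is empty. P(Xⱼ=1) = ((3-1)/3)^4 = 16/81.
By linearity, E[#empty] = 3·16/81 = 16/27.

16/27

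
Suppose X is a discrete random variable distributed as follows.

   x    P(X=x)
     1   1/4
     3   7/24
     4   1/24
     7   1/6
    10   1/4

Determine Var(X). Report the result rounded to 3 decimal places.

12.123

E[X] = (1/4)·1 + (7/24)·3 + (1/24)·4 + (1/6)·7 + (1/4)·10 = 119/24
E[X²] = (1/4)·1 + (7/24)·9 + (1/24)·16 + (1/6)·49 + (1/4)·100 = 881/24
Var(X) = 881/24 − (119/24)² = 6983/576 ≈ 12.123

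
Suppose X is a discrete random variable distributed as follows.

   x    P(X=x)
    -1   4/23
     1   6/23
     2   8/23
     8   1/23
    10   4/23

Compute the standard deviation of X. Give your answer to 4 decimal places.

E[X] = 66/23, E[X²] = 22
Var(X) = E[X²] − (E[X])² = 22 − 4356/529 = 7282/529
SD(X) = √(7282/529) ≈ 3.7102

3.7102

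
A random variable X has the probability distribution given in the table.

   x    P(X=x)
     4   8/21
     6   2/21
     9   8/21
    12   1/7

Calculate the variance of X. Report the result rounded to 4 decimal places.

E[X] = (8/21)·4 + (2/21)·6 + (8/21)·9 + (1/7)·12 = 152/21
E[X²] = (8/21)·16 + (2/21)·36 + (8/21)·81 + (1/7)·144 = 1280/21
Var(X) = 1280/21 − (152/21)² = 3776/441 ≈ 8.5624

8.5624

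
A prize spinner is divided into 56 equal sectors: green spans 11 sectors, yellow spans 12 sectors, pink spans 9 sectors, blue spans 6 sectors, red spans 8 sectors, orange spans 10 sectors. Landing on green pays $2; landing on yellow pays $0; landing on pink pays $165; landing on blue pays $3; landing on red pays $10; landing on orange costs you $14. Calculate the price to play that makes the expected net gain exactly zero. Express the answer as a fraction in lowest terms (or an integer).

E[payout] = (11/56)·2 + (12/56)·0 + (9/56)·165 + (6/56)·3 + (8/56)·10 + (10/56)·(-14) = 1465/56
Fair fee = E[payout] = 1465/56

1465/56 dollars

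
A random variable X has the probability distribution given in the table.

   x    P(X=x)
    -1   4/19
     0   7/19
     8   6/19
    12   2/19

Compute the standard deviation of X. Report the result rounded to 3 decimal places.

E[X] = 68/19, E[X²] = 676/19
Var(X) = E[X²] − (E[X])² = 676/19 − 4624/361 = 8220/361
SD(X) = √(8220/361) ≈ 4.772

4.772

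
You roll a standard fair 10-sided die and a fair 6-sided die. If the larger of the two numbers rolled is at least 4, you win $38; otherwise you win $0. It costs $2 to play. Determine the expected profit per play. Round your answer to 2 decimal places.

$30.30

E[payout] = (3/20)·0 + (17/20)·38 = 323/10
Expected profit = 323/10 − 2 = 303/10 ≈ $30.30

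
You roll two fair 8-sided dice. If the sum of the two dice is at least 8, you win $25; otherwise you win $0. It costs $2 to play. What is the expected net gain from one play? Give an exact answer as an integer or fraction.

E[payout] = (21/64)·0 + (43/64)·25 = 1075/64
Expected profit = 1075/64 − 2 = 947/64

947/64 dollars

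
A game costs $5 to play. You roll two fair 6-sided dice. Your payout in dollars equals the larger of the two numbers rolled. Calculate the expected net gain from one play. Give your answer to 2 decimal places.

-$0.53

Distribution of the larger of the two numbers rolled: 1 w.p. 1/36, 2 w.p. 1/12, 3 w.p. 5/36, 4 w.p. 7/36, 5 w.p. 1/4, 6 w.p. 11/36
E[payout] = (1/36)·1 + (1/12)·2 + (5/36)·3 + (7/36)·4 + (1/4)·5 + (11/36)·6 = 161/36
Expected profit = 161/36 − 5 = -19/36 ≈ -$0.53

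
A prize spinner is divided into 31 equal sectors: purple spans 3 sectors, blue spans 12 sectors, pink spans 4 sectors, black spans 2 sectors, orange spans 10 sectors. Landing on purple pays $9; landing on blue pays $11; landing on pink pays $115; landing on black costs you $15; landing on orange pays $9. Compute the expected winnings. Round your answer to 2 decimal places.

E[payout] = (3/31)·9 + (12/31)·11 + (4/31)·115 + (2/31)·(-15) + (10/31)·9 = 679/31
≈ $21.90

$21.90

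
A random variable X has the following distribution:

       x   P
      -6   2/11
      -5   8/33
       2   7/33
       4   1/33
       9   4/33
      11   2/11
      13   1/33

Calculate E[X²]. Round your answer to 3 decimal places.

50.879

E[X²] = (2/11)·36 + (8/33)·25 + (7/33)·4 + (1/33)·16 + (4/33)·81 + (2/11)·121 + (1/33)·169
     = 1679/33 ≈ 50.879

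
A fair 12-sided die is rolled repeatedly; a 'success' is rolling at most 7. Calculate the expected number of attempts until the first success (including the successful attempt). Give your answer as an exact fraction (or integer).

For a geometric distribution, E[trials] = 1/p = 1/(7/12) = 12/7.

12/7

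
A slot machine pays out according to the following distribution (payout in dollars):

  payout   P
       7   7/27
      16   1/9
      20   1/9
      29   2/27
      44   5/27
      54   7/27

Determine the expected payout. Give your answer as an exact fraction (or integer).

271/9 dollars

E[X] = (7/27)·7 + (1/9)·16 + (1/9)·20 + (2/27)·29 + (5/27)·44 + (7/27)·54
     = 271/9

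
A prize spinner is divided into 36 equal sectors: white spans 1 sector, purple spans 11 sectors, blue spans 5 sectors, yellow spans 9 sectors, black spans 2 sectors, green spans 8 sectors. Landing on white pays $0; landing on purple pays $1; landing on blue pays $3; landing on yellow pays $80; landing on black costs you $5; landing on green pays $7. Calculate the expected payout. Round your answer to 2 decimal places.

E[payout] = (1/36)·0 + (11/36)·1 + (5/36)·3 + (9/36)·80 + (2/36)·(-5) + (8/36)·7 = 22
≈ $22.00

$22.00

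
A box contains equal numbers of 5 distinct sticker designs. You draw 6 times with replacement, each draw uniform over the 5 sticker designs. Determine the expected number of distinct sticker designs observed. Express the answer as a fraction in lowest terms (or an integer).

Let Xⱼ=1 if type j appears at least once. P(Xⱼ=1) = 1 − ((5−1)/5)^6 = 11529/15625.
E[#distinct] = 5·11529/15625 = 11529/3125.

11529/3125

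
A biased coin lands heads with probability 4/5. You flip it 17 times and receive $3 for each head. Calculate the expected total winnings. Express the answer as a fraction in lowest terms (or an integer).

E[#heads] = 17·4/5 = 68/5 (linearity over flips).
E[winnings] = 3·68/5 = 204/5.

204/5 dollars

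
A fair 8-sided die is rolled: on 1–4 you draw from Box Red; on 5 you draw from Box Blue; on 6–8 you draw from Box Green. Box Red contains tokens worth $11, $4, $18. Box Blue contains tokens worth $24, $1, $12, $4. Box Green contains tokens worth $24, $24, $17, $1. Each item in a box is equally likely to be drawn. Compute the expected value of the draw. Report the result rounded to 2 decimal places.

$12.97

E[X | Box Red] = (11 + 4 + 18)/3 = 11
E[X | Box Blue] = (24 + 1 + 12 + 4)/4 = 41/4
E[X | Box Green] = (24 + 24 + 17 + 1)/4 = 33/2
E[X] = (1/2)·11 + (1/8)·41/4 + (3/8)·33/2 = 415/32 ≈ 12.97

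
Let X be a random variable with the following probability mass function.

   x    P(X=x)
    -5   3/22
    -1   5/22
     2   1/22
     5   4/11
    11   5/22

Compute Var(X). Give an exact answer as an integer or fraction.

1239/44

E[X] = (3/22)·(-5) + (5/22)·(-1) + (1/22)·2 + (4/11)·5 + (5/22)·11 = 7/2
E[X²] = (3/22)·25 + (5/22)·1 + (1/22)·4 + (4/11)·25 + (5/22)·121 = 889/22
Var(X) = 889/22 − (7/2)² = 1239/44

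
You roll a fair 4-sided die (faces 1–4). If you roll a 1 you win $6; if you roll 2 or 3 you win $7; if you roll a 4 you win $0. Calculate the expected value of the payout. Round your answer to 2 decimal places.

E[payout] = (1/4)·0 + (1/4)·6 + (1/2)·7 = 5
≈ $5.00

$5.00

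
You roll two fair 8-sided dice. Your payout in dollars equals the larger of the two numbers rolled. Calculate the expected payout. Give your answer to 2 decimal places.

Distribution of the larger of the two numbers rolled: 1 w.p. 1/64, 2 w.p. 3/64, 3 w.p. 5/64, 4 w.p. 7/64, 5 w.p. 9/64, 6 w.p. 11/64, …
E[payout] = (1/64)·1 + (3/64)·2 + (5/64)·3 + (7/64)·4 + (9/64)·5 + (11/64)·6 + (13/64)·7 + (15/64)·8 = 93/16
≈ $5.81

$5.81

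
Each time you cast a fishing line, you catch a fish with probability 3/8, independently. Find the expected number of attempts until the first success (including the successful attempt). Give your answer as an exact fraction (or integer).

For a geometric distribution, E[trials] = 1/p = 1/(3/8) = 8/3.

8/3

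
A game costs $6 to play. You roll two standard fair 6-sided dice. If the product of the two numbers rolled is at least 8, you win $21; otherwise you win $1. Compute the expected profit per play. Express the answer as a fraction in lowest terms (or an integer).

65/9 dollars

E[payout] = (7/18)·1 + (11/18)·21 = 119/9
Expected profit = 119/9 − 6 = 65/9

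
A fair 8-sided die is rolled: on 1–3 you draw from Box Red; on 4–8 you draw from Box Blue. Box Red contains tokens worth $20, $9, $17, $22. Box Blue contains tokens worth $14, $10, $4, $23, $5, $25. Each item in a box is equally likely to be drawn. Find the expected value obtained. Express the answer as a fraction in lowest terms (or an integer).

E[X | Box Red] = (20 + 9 + 17 + 22)/4 = 17
E[X | Box Blue] = (14 + 10 + 4 + 23 + 5 + 25)/6 = 27/2
E[X] = (3/8)·17 + (5/8)·27/2 = 237/16

237/16 dollars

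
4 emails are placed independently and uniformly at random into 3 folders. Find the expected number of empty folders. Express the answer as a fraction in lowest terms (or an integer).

16/27

Let Xⱼ=1 if folder j is empty. P(Xⱼ=1) = ((3-1)/3)^4 = 16/81.
By linearity, E[#empty] = 3·16/81 = 16/27.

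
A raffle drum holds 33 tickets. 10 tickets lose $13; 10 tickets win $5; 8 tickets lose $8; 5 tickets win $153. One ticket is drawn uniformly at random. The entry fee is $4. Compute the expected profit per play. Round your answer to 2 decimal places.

$14.82

E[payout] = (10/33)·(-13) + (10/33)·5 + (8/33)·(-8) + (5/33)·153 = 207/11
Expected profit = 207/11 − 4 = 163/11 ≈ $14.82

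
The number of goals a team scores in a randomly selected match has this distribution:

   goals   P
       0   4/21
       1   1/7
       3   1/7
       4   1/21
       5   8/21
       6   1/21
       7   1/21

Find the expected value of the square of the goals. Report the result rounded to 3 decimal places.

15.762

E[X²] = (4/21)·0 + (1/7)·1 + (1/7)·9 + (1/21)·16 + (8/21)·25 + (1/21)·36 + (1/21)·49
     = 331/21 ≈ 15.762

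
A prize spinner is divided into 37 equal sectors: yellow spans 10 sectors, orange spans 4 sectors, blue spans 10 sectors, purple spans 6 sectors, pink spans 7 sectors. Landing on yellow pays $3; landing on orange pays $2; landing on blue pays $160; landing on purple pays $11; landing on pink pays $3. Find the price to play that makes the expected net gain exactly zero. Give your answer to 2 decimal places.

E[payout] = (10/37)·3 + (4/37)·2 + (10/37)·160 + (6/37)·11 + (7/37)·3 = 1725/37
Fair fee = E[payout] = 1725/37 ≈ $46.62

$46.62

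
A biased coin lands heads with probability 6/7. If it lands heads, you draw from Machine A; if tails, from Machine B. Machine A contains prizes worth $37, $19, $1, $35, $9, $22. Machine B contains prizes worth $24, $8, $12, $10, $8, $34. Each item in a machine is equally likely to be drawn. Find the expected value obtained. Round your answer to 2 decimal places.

E[X | Machine A] = (37 + 19 + 1 + 35 + 9 + 22)/6 = 41/2
E[X | Machine B] = (24 + 8 + 12 + 10 + 8 + 34)/6 = 16
E[X] = (6/7)·41/2 + (1/7)·16 = 139/7 ≈ 19.86

$19.86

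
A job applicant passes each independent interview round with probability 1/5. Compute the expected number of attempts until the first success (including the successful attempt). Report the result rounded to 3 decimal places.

For a geometric distribution, E[trials] = 1/p = 1/(1/5) = 5.
≈ 5.000

5.000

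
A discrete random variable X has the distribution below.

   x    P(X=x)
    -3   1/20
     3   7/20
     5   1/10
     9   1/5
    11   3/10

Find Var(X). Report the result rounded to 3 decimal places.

16.350

E[X] = (1/20)·(-3) + (7/20)·3 + (1/10)·5 + (1/5)·9 + (3/10)·11 = 13/2
E[X²] = (1/20)·9 + (7/20)·9 + (1/10)·25 + (1/5)·81 + (3/10)·121 = 293/5
Var(X) = 293/5 − (13/2)² = 327/20 ≈ 16.350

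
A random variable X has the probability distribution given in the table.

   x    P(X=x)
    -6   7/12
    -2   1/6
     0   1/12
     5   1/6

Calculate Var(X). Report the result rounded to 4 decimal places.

E[X] = (7/12)·(-6) + (1/6)·(-2) + (1/12)·0 + (1/6)·5 = -3
E[X²] = (7/12)·36 + (1/6)·4 + (1/12)·0 + (1/6)·25 = 155/6
Var(X) = 155/6 − (-3)² = 101/6 ≈ 16.8333

16.8333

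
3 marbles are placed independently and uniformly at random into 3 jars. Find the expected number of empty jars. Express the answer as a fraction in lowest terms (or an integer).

8/9

Let Xⱼ=1 if jar j is empty. P(Xⱼ=1) = ((3-1)/3)^3 = 8/27.
By linearity, E[#empty] = 3·8/27 = 8/9.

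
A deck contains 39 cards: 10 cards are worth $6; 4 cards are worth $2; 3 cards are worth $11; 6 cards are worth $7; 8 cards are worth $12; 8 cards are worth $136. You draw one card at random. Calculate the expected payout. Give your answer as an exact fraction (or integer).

1327/39 dollars

E[payout] = (10/39)·6 + (4/39)·2 + (3/39)·11 + (6/39)·7 + (8/39)·12 + (8/39)·136 = 1327/39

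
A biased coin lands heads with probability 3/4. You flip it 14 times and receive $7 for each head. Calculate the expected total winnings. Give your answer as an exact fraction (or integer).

E[#heads] = 14·3/4 = 21/2 (linearity over flips).
E[winnings] = 7·21/2 = 147/2.

147/2 dollars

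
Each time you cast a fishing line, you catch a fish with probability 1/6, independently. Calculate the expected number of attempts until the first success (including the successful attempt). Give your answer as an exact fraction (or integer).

6

For a geometric distribution, E[trials] = 1/p = 1/(1/6) = 6.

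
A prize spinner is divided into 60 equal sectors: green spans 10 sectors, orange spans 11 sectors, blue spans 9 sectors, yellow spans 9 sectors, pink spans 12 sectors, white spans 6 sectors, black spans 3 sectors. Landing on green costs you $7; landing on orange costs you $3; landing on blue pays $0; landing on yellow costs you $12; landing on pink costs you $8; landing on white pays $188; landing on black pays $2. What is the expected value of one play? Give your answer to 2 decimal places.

$13.78

E[payout] = (10/60)·(-7) + (11/60)·(-3) + (9/60)·0 + (9/60)·(-12) + (12/60)·(-8) + (6/60)·188 + (3/60)·2 = 827/60
≈ $13.78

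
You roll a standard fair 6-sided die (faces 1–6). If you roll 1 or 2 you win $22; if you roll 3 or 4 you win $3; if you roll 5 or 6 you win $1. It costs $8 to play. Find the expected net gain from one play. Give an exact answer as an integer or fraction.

2/3 dollars

E[payout] = (1/3)·1 + (1/3)·3 + (1/3)·22 = 26/3
Expected profit = 26/3 − 8 = 2/3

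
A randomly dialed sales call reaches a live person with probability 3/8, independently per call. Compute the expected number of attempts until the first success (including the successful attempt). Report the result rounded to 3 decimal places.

2.667

For a geometric distribution, E[trials] = 1/p = 1/(3/8) = 8/3.
≈ 2.667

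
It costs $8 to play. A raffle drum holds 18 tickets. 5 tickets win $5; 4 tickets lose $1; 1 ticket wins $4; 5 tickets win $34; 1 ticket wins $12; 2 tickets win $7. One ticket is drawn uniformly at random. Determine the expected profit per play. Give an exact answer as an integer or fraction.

E[payout] = (5/18)·5 + (4/18)·(-1) + (1/18)·4 + (5/18)·34 + (1/18)·12 + (2/18)·7 = 221/18
Expected profit = 221/18 − 8 = 77/18

77/18 dollars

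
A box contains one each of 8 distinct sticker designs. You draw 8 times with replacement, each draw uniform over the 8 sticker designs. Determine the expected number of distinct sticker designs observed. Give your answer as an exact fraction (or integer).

Let Xⱼ=1 if type j appears at least once. P(Xⱼ=1) = 1 − ((8−1)/8)^8 = 11012415/16777216.
E[#distinct] = 8·11012415/16777216 = 11012415/2097152.

11012415/2097152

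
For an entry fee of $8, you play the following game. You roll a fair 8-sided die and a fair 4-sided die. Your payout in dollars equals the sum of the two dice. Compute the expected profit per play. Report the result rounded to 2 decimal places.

Distribution of the sum of the two dice: 2 w.p. 1/32, 3 w.p. 1/16, 4 w.p. 3/32, 5 w.p. 1/8, 6 w.p. 1/8, 7 w.p. 1/8, …
E[payout] = (1/32)·2 + (1/16)·3 + (3/32)·4 + (1/8)·5 + (1/8)·6 + (1/8)·7 + (1/8)·8 + (1/8)·9 + (3/32)·10 + (1/16)·11 + (1/32)·12 = 7
Expected profit = 7 − 8 = -1 ≈ -$1.00

-$1.00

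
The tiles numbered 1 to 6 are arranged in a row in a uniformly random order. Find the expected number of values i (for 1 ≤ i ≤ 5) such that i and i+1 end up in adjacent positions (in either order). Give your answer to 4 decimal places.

For each i ∈ {1,…,5}, let Xᵢ = 1 if i and i+1 are adjacent. P(Xᵢ=1) = 2·(6−1)!/6! = 2/6.
By linearity, E[ΣXᵢ] = (5)·(2/6) = 5/3.
≈ 1.6667

1.6667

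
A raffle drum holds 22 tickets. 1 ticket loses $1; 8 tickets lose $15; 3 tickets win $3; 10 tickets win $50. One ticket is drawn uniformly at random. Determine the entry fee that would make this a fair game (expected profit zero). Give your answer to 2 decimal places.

$17.64

E[payout] = (1/22)·(-1) + (8/22)·(-15) + (3/22)·3 + (10/22)·50 = 194/11
Fair fee = E[payout] = 194/11 ≈ $17.64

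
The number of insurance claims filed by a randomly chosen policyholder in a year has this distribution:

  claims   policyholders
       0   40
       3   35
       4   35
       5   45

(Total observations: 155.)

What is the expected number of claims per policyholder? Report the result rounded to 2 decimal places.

3.03

Total = 155, so P(claims=0) = 40/155, etc.
E[X] = (8/31)·0 + (7/31)·3 + (7/31)·4 + (9/31)·5
     = 94/31 ≈ 3.03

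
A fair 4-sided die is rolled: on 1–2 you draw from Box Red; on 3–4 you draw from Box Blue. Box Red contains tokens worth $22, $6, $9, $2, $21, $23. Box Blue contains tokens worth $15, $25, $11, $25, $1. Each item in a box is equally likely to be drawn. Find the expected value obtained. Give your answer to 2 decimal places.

E[X | Box Red] = (22 + 6 + 9 + 2 + 21 + 23)/6 = 83/6
E[X | Box Blue] = (15 + 25 + 11 + 25 + 1)/5 = 77/5
E[X] = (1/2)·83/6 + (1/2)·77/5 = 877/60 ≈ 14.62

$14.62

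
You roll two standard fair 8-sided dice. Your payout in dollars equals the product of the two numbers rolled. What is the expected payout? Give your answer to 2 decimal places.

Distribution of the product of the two numbers rolled: 1 w.p. 1/64, 2 w.p. 1/32, 3 w.p. 1/32, 4 w.p. 3/64, 5 w.p. 1/32, 6 w.p. 1/16, …
E[payout] = (1/64)·1 + (1/32)·2 + (1/32)·3 + (3/64)·4 + (1/32)·5 + (1/16)·6 + (1/32)·7 + (1/16)·8 + (1/64)·9 + (1/32)·10 + (1/16)·12 + (1/32)·14 + (1/32)·15 + (3/64)·16 + (1/32)·18 + (1/32)·20 + (1/32)·21 + (1/16)·24 + (1/64)·25 + (1/32)·28 + (1/32)·30 + (1/32)·32 + (1/32)·35 + (1/64)·36 + (1/32)·40 + (1/32)·42 + (1/32)·48 + (1/64)·49 + (1/32)·56 + (1/64)·64 = 81/4
≈ $20.25

$20.25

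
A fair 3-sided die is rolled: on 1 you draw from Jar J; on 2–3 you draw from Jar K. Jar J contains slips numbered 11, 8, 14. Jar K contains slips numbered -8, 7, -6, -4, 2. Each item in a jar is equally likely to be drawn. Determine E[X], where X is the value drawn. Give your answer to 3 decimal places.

E[X | Jar J] = (11 + 8 + 14)/3 = 11
E[X | Jar K] = (-8 + 7 − 6 − 4 + 2)/5 = -9/5
E[X] = (1/3)·11 + (2/3)·(-9/5) = 37/15 ≈ 2.467

2.467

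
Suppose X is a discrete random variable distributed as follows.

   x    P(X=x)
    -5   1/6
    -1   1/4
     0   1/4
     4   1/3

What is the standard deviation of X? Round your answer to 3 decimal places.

E[X] = 1/4, E[X²] = 39/4
Var(X) = E[X²] − (E[X])² = 39/4 − 1/16 = 155/16
SD(X) = √(155/16) ≈ 3.112

3.112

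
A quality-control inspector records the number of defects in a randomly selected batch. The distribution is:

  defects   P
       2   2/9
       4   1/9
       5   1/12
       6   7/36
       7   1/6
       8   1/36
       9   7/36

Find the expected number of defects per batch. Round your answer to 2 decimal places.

E[X] = (2/9)·2 + (1/9)·4 + (1/12)·5 + (7/36)·6 + (1/6)·7 + (1/36)·8 + (7/36)·9
     = 101/18 ≈ 5.61

5.61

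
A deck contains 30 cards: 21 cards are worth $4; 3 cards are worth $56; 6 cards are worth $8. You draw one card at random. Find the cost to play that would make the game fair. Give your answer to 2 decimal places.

$10.00

E[payout] = (21/30)·4 + (3/30)·56 + (6/30)·8 = 10
Fair fee = E[payout] = 10 ≈ $10.00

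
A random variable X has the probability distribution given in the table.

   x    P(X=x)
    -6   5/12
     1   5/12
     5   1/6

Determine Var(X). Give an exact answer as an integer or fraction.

865/48

E[X] = (5/12)·(-6) + (5/12)·1 + (1/6)·5 = -5/4
E[X²] = (5/12)·36 + (5/12)·1 + (1/6)·25 = 235/12
Var(X) = 235/12 − (-5/4)² = 865/48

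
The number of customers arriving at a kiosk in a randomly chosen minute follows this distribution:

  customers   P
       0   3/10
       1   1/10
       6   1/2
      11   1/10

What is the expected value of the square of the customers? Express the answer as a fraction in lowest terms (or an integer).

E[X²] = (3/10)·0 + (1/10)·1 + (1/2)·36 + (1/10)·121
     = 151/5

151/5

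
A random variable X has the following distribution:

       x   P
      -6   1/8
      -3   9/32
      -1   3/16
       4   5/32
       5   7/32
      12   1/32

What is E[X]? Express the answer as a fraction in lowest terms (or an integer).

E[X] = (1/8)·(-6) + (9/32)·(-3) + (3/16)·(-1) + (5/32)·4 + (7/32)·5 + (1/32)·12
     = 5/16

5/16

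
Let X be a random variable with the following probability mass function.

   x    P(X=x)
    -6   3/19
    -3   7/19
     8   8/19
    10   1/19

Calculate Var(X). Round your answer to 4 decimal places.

E[X] = (3/19)·(-6) + (7/19)·(-3) + (8/19)·8 + (1/19)·10 = 35/19
E[X²] = (3/19)·36 + (7/19)·9 + (8/19)·64 + (1/19)·100 = 783/19
Var(X) = 783/19 − (35/19)² = 13652/361 ≈ 37.8172

37.8172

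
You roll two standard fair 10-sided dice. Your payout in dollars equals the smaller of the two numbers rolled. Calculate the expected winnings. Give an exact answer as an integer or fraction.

Distribution of the smaller of the two numbers rolled: 1 w.p. 19/100, 2 w.p. 17/100, 3 w.p. 3/20, 4 w.p. 13/100, 5 w.p. 11/100, 6 w.p. 9/100, …
E[payout] = (19/100)·1 + (17/100)·2 + (3/20)·3 + (13/100)·4 + (11/100)·5 + (9/100)·6 + (7/100)·7 + (1/20)·8 + (3/100)·9 + (1/100)·10 = 77/20

77/20 dollars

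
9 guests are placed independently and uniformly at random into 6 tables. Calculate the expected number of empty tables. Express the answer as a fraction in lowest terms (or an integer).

1953125/1679616

Let Xⱼ=1 if table j is empty. P(Xⱼ=1) = ((6-1)/6)^9 = 1953125/10077696.
By linearity, E[#empty] = 6·1953125/10077696 = 1953125/1679616.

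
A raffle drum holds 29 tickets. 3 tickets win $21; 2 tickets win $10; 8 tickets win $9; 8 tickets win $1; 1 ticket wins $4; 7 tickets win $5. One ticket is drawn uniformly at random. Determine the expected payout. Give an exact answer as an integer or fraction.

E[payout] = (3/29)·21 + (2/29)·10 + (8/29)·9 + (8/29)·1 + (1/29)·4 + (7/29)·5 = 202/29

202/29 dollars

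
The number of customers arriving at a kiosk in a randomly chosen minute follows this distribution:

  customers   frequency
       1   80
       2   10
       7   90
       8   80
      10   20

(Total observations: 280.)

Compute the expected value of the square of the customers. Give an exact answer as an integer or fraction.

1165/28

Total = 280, so P(customers=1) = 80/280, etc.
E[X²] = (2/7)·1 + (1/28)·4 + (9/28)·49 + (2/7)·64 + (1/14)·100
     = 1165/28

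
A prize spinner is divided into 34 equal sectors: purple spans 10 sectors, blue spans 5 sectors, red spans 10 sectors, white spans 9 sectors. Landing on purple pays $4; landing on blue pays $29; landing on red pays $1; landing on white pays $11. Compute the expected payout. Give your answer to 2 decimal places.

$8.65

E[payout] = (10/34)·4 + (5/34)·29 + (10/34)·1 + (9/34)·11 = 147/17
≈ $8.65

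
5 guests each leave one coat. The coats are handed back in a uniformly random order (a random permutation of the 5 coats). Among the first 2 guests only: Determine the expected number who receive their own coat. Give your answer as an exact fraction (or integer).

Let Xᵢ = 1 if person i gets their own coat. For each i, P(Xᵢ=1) = 1/5.
By linearity of expectation, E[X₁+…+X_2] = 2·(1/5) = 2/5.

2/5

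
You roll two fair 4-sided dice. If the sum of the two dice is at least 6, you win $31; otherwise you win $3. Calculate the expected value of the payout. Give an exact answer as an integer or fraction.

E[payout] = (5/8)·3 + (3/8)·31 = 27/2

27/2 dollars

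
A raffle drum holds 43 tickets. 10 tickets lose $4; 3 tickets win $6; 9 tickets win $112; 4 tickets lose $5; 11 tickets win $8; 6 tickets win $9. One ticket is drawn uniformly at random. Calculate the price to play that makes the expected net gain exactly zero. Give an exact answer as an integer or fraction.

1108/43 dollars

E[payout] = (10/43)·(-4) + (3/43)·6 + (9/43)·112 + (4/43)·(-5) + (11/43)·8 + (6/43)·9 = 1108/43
Fair fee = E[payout] = 1108/43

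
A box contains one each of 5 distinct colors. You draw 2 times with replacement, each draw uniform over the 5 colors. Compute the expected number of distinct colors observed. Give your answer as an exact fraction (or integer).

9/5

Let Xⱼ=1 if type j appears at least once. P(Xⱼ=1) = 1 − ((5−1)/5)^2 = 9/25.
E[#distinct] = 5·9/25 = 9/5.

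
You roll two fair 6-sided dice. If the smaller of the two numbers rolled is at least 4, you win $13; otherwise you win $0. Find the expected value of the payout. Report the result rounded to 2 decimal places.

E[payout] = (3/4)·0 + (1/4)·13 = 13/4
≈ $3.25

$3.25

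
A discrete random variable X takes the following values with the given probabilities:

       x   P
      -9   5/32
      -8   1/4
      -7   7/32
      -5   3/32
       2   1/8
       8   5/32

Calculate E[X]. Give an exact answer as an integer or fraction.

E[X] = (5/32)·(-9) + (1/4)·(-8) + (7/32)·(-7) + (3/32)·(-5) + (1/8)·2 + (5/32)·8
     = -125/32

-125/32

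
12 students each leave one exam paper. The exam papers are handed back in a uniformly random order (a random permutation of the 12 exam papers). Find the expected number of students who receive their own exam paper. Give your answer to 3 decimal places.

1.000

Let Xᵢ = 1 if person i gets their own exam paper. For each i, P(Xᵢ=1) = 1/12.
By linearity of expectation, E[X₁+…+X_12] = 12·(1/12) = 1.
≈ 1.000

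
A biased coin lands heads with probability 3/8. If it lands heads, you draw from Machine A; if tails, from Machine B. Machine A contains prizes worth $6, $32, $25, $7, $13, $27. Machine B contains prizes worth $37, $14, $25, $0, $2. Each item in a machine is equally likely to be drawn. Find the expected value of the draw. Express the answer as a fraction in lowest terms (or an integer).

133/8 dollars

E[X | Machine A] = (6 + 32 + 25 + 7 + 13 + 27)/6 = 55/3
E[X | Machine B] = (37 + 14 + 25 + 0 + 2)/5 = 78/5
E[X] = (3/8)·55/3 + (5/8)·78/5 = 133/8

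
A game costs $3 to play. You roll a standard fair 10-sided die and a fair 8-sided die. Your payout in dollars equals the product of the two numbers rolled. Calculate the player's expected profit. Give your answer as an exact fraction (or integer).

87/4 dollars

Distribution of the product of the two numbers rolled: 1 w.p. 1/80, 2 w.p. 1/40, 3 w.p. 1/40, 4 w.p. 3/80, 5 w.p. 1/40, 6 w.p. 1/20, …
E[payout] = (1/80)·1 + (1/40)·2 + (1/40)·3 + (3/80)·4 + (1/40)·5 + (1/20)·6 + (1/40)·7 + (1/20)·8 + (1/40)·9 + (3/80)·10 + (1/20)·12 + (1/40)·14 + (1/40)·15 + (3/80)·16 + (3/80)·18 + (3/80)·20 + (1/40)·21 + (1/20)·24 + (1/80)·25 + (1/80)·27 + (1/40)·28 + (3/80)·30 + (1/40)·32 + (1/40)·35 + (1/40)·36 + (3/80)·40 + (1/40)·42 + (1/80)·45 + (1/40)·48 + (1/80)·49 + (1/80)·50 + (1/80)·54 + (1/40)·56 + (1/80)·60 + (1/80)·63 + (1/80)·64 + (1/80)·70 + (1/80)·72 + (1/80)·80 = 99/4
Expected profit = 99/4 − 3 = 87/4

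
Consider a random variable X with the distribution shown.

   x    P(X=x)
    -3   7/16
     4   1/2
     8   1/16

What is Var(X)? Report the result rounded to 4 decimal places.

14.5273

E[X] = (7/16)·(-3) + (1/2)·4 + (1/16)·8 = 19/16
E[X²] = (7/16)·9 + (1/2)·16 + (1/16)·64 = 255/16
Var(X) = 255/16 − (19/16)² = 3719/256 ≈ 14.5273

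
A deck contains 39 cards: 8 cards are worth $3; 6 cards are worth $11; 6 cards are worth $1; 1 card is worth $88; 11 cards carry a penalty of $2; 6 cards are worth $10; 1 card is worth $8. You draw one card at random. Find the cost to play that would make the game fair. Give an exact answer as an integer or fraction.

E[payout] = (8/39)·3 + (6/39)·11 + (6/39)·1 + (1/39)·88 + (11/39)·(-2) + (6/39)·10 + (1/39)·8 = 230/39
Fair fee = E[payout] = 230/39

230/39 dollars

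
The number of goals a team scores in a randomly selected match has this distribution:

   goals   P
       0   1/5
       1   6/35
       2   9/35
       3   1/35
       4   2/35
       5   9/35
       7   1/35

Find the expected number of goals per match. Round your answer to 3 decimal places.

E[X] = (1/5)·0 + (6/35)·1 + (9/35)·2 + (1/35)·3 + (2/35)·4 + (9/35)·5 + (1/35)·7
     = 87/35 ≈ 2.486

2.486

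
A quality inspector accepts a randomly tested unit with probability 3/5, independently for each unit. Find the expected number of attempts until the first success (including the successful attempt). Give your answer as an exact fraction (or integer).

For a geometric distribution, E[trials] = 1/p = 1/(3/5) = 5/3.

5/3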